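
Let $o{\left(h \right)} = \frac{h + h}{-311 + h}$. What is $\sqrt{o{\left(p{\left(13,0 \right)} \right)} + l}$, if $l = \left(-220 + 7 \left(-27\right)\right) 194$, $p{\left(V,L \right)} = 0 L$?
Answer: $i \sqrt{79346} \approx 281.68 i$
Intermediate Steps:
$p{\left(V,L \right)} = 0$
$l = -79346$ ($l = \left(-220 - 189\right) 194 = \left(-409\right) 194 = -79346$)
$o{\left(h \right)} = \frac{2 h}{-311 + h}$
$\sqrt{o{\left(p{\left(13,0 \right)} \right)} + l} = \sqrt{2 \cdot 0 \frac{1}{-311 + 0} - 79346} = \sqrt{2 \cdot 0 \frac{1}{-311} - 79346} = \sqrt{2 \cdot 0 \left(- \frac{1}{311}\right) - 79346} = \sqrt{0 - 79346} = \sqrt{-79346} = i \sqrt{79346}$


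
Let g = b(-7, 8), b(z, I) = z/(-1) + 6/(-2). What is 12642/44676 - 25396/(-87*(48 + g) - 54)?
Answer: 1577337/270538 ≈ 5.8304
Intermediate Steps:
b(z, I) = -3 - z (b(z, I) = z*(-1) + 6*(-1/2) = -z - 3 = -3 - z)
g = 4 (g = -3 - 1*(-7) = -3 + 7 = 4)
12642/44676 - 25396/(-87*(48 + g) - 54) = 12642/44676 - 25396/(-87*(48 + 4) - 54) = 12642*(1/44676) - 25396/(-87*52 - 54) = 2107/7446 - 25396/(-4524 - 54) = 2107/7446 - 25396/(-4578) = 2107/7446 - 25396*(-1/4578) = 2107/7446 + 1814/327 = 1577337/270538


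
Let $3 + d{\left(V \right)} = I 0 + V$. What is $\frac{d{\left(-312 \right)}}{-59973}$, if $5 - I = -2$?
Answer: $\frac{105}{19991} \approx 0.0052524$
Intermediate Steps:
$I = 7$ ($I = 5 - -2 = 5 + 2 = 7$)
$d{\left(V \right)} = -3 + V$ ($d{\left(V \right)} = -3 + \left(7 \cdot 0 + V\right) = -3 + \left(0 + V\right) = -3 + V$)
$\frac{d{\left(-312 \right)}}{-59973} = \frac{-3 - 312}{-59973} = \left(-315\right) \left(- \frac{1}{59973}\right) = \frac{105}{19991}$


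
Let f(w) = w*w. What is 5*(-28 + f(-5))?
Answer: -15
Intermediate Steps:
f(w) = w**2
5*(-28 + f(-5)) = 5*(-28 + (-5)**2) = 5*(-28 + 25) = 5*(-3) = -15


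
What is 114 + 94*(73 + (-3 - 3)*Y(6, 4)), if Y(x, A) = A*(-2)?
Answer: 11488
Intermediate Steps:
Y(x, A) = -2*A
114 + 94*(73 + (-3 - 3)*Y(6, 4)) = 114 + 94*(73 + (-3 - 3)*(-2*4)) = 114 + 94*(73 - 6*(-8)) = 114 + 94*(73 + 48) = 114 + 94*121 = 114 + 11374 = 11488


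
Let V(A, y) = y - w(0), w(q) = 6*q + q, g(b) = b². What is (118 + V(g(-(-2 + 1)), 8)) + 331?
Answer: 457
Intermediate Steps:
w(q) = 7*q
V(A, y) = y (V(A, y) = y - 7*0 = y - 1*0 = y + 0 = y)
(118 + V(g(-(-2 + 1)), 8)) + 331 = (118 + 8) + 331 = 126 + 331 = 457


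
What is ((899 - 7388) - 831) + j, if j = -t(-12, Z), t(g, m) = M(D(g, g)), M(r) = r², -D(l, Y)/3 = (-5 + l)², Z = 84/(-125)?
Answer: -759009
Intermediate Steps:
Z = -84/125 (Z = 84*(-1/125) = -84/125 ≈ -0.67200)
D(l, Y) = -3*(-5 + l)²
t(g, m) = 9*(-5 + g)⁴ (t(g, m) = (-3*(-5 + g)²)² = 9*(-5 + g)⁴)
j = -751689 (j = -9*(-5 - 12)⁴ = -9*(-17)⁴ = -9*83521 = -1*751689 = -751689)
((899 - 7388) - 831) + j = ((899 - 7388) - 831) - 751689 = (-6489 - 831) - 751689 = -7320 - 751689 = -759009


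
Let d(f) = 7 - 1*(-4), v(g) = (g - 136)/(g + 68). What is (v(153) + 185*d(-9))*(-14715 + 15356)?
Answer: 16958296/13 ≈ 1.3045e+6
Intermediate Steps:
v(g) = (-136 + g)/(68 + g)
d(f) = 11 (d(f) = 7 + 4 = 11)
(v(153) + 185*d(-9))*(-14715 + 15356) = ((-136 + 153)/(68 + 153) + 185*11)*(-14715 + 15356) = (17/221 + 2035)*641 = ((1/221)*17 + 2035)*641 = (1/13 + 2035)*641 = (26456/13)*641 = 16958296/13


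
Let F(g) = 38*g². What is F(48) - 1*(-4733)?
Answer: 92285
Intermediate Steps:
F(48) - 1*(-4733) = 38*48² - 1*(-4733) = 38*2304 + 4733 = 87552 + 4733 = 92285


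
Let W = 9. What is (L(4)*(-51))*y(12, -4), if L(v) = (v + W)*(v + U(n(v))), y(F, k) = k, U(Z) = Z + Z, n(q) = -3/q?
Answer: 6630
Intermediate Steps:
U(Z) = 2*Z
L(v) = (9 + v)*(v - 6/v) (L(v) = (v + 9)*(v + 2*(-3/v)) = (9 + v)*(v - 6/v))
(L(4)*(-51))*y(12, -4) = ((-6 + 4² - 54/4 + 9*4)*(-51))*(-4) = ((-6 + 16 - 54*¼ + 36)*(-51))*(-4) = ((-6 + 16 - 27/2 + 36)*(-51))*(-4) = ((65/2)*(-51))*(-4) = -3315/2*(-4) = 6630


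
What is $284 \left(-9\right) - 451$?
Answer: $-3007$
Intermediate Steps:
$284 \left(-9\right) - 451 = -2556 - 451 = -3007$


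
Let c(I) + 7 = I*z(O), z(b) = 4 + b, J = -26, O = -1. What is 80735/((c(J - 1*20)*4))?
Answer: -16147/116 ≈ -139.20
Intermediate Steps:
c(I) = -7 + 3*I (c(I) = -7 + I*(4 - 1) = -7 + I*3 = -7 + 3*I)
80735/((c(J - 1*20)*4)) = 80735/(((-7 + 3*(-26 - 1*20))*4)) = 80735/(((-7 + 3*(-26 - 20))*4)) = 80735/(((-7 + 3*(-46))*4)) = 80735/(((-7 - 138)*4)) = 80735/((-145*4)) = 80735/(-580) = 80735*(-1/580) = -16147/116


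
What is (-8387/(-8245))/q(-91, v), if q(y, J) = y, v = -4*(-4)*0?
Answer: -8387/750295 ≈ -0.011178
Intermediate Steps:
v = 0 (v = 16*0 = 0)
(-8387/(-8245))/q(-91, v) = -8387/(-8245)/(-91) = -8387*(-1/8245)*(-1/91) = (8387/8245)*(-1/91) = -8387/750295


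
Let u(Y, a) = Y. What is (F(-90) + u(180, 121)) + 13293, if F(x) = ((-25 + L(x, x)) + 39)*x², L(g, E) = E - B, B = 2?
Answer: -618327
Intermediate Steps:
L(g, E) = -2 + E (L(g, E) = E - 1*2 = E - 2 = -2 + E)
F(x) = x²*(12 + x) (F(x) = ((-25 + (-2 + x)) + 39)*x² = ((-27 + x) + 39)*x² = (12 + x)*x² = x²*(12 + x))
(F(-90) + u(180, 121)) + 13293 = ((-90)²*(12 - 90) + 180) + 13293 = (8100*(-78) + 180) + 13293 = (-631800 + 180) + 13293 = -631620 + 13293 = -618327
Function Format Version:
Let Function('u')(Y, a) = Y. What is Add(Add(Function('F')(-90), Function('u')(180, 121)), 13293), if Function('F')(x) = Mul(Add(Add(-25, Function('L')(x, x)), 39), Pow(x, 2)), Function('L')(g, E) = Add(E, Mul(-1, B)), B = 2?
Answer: -618327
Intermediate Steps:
Function('L')(g, E) = Add(-2, E) (Function('L')(g, E) = Add(E, Mul(-1, 2)) = Add(E, -2) = Add(-2, E))
Function('F')(x) = Mul(Pow(x, 2), Add(12, x)) (Function('F')(x) = Mul(Add(Add(-25, Add(-2, x)), 39), Pow(x, 2)) = Mul(Add(Add(-27, x), 39), Pow(x, 2)) = Mul(Add(12, x), Pow(x, 2)) = Mul(Pow(x, 2), Add(12, x)))
Add(Add(Function('F')(-90), Function('u')(180, 121)), 13293) = Add(Add(Mul(Pow(-90, 2), Add(12, -90)), 180), 13293) = Add(Add(Mul(8100, -78), 180), 13293) = Add(Add(-631800, 180), 13293) = Add(-631620, 13293) = -618327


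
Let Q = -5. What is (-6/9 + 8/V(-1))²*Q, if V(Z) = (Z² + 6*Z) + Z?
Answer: -20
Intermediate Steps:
V(Z) = Z² + 7*Z
(-6/9 + 8/V(-1))²*Q = (-6/9 + 8/((-(7 - 1))))²*(-5) = (-6*⅑ + 8/((-1*6)))²*(-5) = (-⅔ + 8/(-6))²*(-5) = (-⅔ + 8*(-⅙))²*(-5) = (-⅔ - 4/3)²*(-5) = (-2)²*(-5) = 4*(-5) = -20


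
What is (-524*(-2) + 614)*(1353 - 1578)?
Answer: -373950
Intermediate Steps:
(-524*(-2) + 614)*(1353 - 1578) = (1048 + 614)*(-225) = 1662*(-225) = -373950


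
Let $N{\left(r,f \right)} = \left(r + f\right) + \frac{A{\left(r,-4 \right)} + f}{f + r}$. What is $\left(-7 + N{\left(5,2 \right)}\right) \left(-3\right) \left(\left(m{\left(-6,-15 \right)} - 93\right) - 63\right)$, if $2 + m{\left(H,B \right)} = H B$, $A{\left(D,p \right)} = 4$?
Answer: $\frac{1224}{7} \approx 174.86$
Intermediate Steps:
$m{\left(H,B \right)} = -2 + B H$ ($m{\left(H,B \right)} = -2 + H B = -2 + B H$)
$N{\left(r,f \right)} = f + r + \frac{4 + f}{f + r}$ ($N{\left(r,f \right)} = \left(r + f\right) + \frac{4 + f}{f + r} = \left(f + r\right) + \frac{4 + f}{f + r} = f + r + \frac{4 + f}{f + r}$)
$\left(-7 + N{\left(5,2 \right)}\right) \left(-3\right) \left(\left(m{\left(-6,-15 \right)} - 93\right) - 63\right) = \left(-7 + \frac{4 + 2 + 2^{2} + 5^{2} + 2 \cdot 2 \cdot 5}{2 + 5}\right) \left(-3\right) \left(\left(\left(-2 - -90\right) - 93\right) - 63\right) = \left(-7 + \frac{4 + 2 + 4 + 25 + 20}{7}\right) \left(-3\right) \left(\left(\left(-2 + 90\right) - 93\right) - 63\right) = \left(-7 + \frac{1}{7} \cdot 55\right) \left(-3\right) \left(\left(88 - 93\right) - 63\right) = \left(-7 + \frac{55}{7}\right) \left(-3\right) \left(-5 - 63\right) = \frac{6}{7} \left(-3\right) \left(-68\right) = \left(- \frac{18}{7}\right) \left(-68\right) = \frac{1224}{7}$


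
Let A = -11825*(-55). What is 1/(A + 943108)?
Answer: 1/1593483 ≈ 6.2756e-7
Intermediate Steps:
A = 650375
1/(A + 943108) = 1/(650375 + 943108) = 1/1593483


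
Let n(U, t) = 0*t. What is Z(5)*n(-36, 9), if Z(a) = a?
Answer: 0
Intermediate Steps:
n(U, t) = 0
Z(5)*n(-36, 9) = 5*0 = 0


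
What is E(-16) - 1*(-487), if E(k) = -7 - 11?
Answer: 469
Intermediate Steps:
E(k) = -18
E(-16) - 1*(-487) = -18 - 1*(-487) = -18 + 487 = 469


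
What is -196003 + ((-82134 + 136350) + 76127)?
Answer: -65660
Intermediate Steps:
-196003 + ((-82134 + 136350) + 76127) = -196003 + (54216 + 76127) = -196003 + 130343 = -65660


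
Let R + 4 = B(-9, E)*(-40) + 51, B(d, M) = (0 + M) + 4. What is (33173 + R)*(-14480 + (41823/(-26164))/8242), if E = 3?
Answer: -25713957503858805/53910922 ≈ -4.7697e+8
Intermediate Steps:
B(d, M) = 4 + M (B(d, M) = M + 4 = 4 + M)
R = -233 (R = -4 + ((4 + 3)*(-40) + 51) = -4 + (7*(-40) + 51) = -4 + (-280 + 51) = -4 - 229 = -233)
(33173 + R)*(-14480 + (41823/(-26164))/8242) = (33173 - 233)*(-14480 + (41823/(-26164))/8242) = 32940*(-14480 + (41823*(-1/26164))*(1/8242)) = 32940*(-14480 - 41823/26164*1/8242) = 32940*(-14480 - 41823/215643688) = 32940*(-3122520644063/215643688) = -25713957503858805/53910922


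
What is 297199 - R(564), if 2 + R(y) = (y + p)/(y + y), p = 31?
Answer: 335242133/1128 ≈ 2.9720e+5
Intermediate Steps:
R(y) = -2 + (31 + y)/(2*y) (R(y) = -2 + (y + 31)/(y + y) = -2 + (31 + y)/((2*y)) = -2 + (31 + y)*(1/(2*y)) = -2 + (31 + y)/(2*y))
297199 - R(564) = 297199 - (31 - 3*564)/(2*564) = 297199 - (31 - 1692)/(2*564) = 297199 - (-1661)/(2*564) = 297199 - 1*(-1661/1128) = 297199 + 1661/1128 = 335242133/1128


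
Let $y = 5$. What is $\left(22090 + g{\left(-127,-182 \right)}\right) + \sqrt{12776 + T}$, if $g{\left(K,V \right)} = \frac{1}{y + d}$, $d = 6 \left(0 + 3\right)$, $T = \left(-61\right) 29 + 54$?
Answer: $\frac{508071}{23} + 3 \sqrt{1229} \approx 22195.0$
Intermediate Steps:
$T = -1715$ ($T = -1769 + 54 = -1715$)
$d = 18$ ($d = 6 \cdot 3 = 18$)
$g{\left(K,V \right)} = \frac{1}{23}$ ($g{\left(K,V \right)} = \frac{1}{5 + 18} = \frac{1}{23}$)
$\left(22090 + g{\left(-127,-182 \right)}\right) + \sqrt{12776 + T} = \left(22090 + \frac{1}{23}\right) + \sqrt{12776 - 1715} = \frac{508071}{23} + \sqrt{11061} = \frac{508071}{23} + 3 \sqrt{1229}$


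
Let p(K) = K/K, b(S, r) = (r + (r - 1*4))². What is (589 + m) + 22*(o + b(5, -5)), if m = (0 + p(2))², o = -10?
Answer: 4682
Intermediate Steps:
b(S, r) = (-4 + 2*r)² (b(S, r) = (r + (r - 4))² = (r + (-4 + r))² = (-4 + 2*r)²)
p(K) = 1
m = 1 (m = (0 + 1)² = 1² = 1)
(589 + m) + 22*(o + b(5, -5)) = (589 + 1) + 22*(-10 + 4*(-2 - 5)²) = 590 + 22*(-10 + 4*(-7)²) = 590 + 22*(-10 + 4*49) = 590 + 22*(-10 + 196) = 590 + 22*186 = 590 + 4092 = 4682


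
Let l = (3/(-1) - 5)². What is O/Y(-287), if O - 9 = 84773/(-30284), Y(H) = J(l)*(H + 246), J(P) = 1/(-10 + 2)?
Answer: 375566/310411 ≈ 1.2099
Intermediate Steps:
l = 64 (l = (3*(-1) - 5)² = (-3 - 5)² = (-8)² = 64)
J(P) = -⅛ (J(P) = 1/(-8) = -⅛)
Y(H) = -123/4 - H/8 (Y(H) = -(H + 246)/8 = -(246 + H)/8 = -123/4 - H/8)
O = 187783/30284 (O = 9 + 84773/(-30284) = 9 + 84773*(-1/30284) = 9 - 84773/30284 = 187783/30284 ≈ 6.2007)
O/Y(-287) = 187783/(30284*(-123/4 - ⅛*(-287))) = 187783/(30284*(-123/4 + 287/8)) = 187783/(30284*(41/8)) = (187783/30284)*(8/41) = 375566/310411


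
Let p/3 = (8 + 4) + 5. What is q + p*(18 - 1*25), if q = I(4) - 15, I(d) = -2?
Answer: -374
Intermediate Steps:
q = -17 (q = -2 - 15 = -17)
p = 51 (p = 3*((8 + 4) + 5) = 3*(12 + 5) = 3*17 = 51)
q + p*(18 - 1*25) = -17 + 51*(18 - 1*25) = -17 + 51*(18 - 25) = -17 + 51*(-7) = -17 - 357 = -374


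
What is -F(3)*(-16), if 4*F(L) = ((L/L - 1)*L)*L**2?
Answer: 0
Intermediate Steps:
F(L) = 0 (F(L) = (((L/L - 1)*L)*L**2)/4 = (((1 - 1)*L)*L**2)/4 = ((0*L)*L**2)/4 = (0*L**2)/4 = (1/4)*0 = 0)
-F(3)*(-16) = -1*0*(-16) = 0*(-16) = 0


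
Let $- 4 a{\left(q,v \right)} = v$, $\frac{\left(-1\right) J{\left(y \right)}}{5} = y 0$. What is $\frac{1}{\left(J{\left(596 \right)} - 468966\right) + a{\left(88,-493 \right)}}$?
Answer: $- \frac{4}{1875371} \approx -2.1329 \cdot 10^{-6}$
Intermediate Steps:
$J{\left(y \right)} = 0$ ($J{\left(y \right)} = - 5 y 0 = \left(-5\right) 0 = 0$)
$a{\left(q,v \right)} = - \frac{v}{4}$
$\frac{1}{\left(J{\left(596 \right)} - 468966\right) + a{\left(88,-493 \right)}} = \frac{1}{\left(0 - 468966\right) - - \frac{493}{4}} = \frac{1}{\left(0 - 468966\right) + \frac{493}{4}} = \frac{1}{-468966 + \frac{493}{4}} = \frac{1}{- \frac{1875371}{4}} = - \frac{4}{1875371}$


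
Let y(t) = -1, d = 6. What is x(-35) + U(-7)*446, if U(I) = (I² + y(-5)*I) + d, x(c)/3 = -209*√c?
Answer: 27652 - 627*I*√35 ≈ 27652.0 - 3709.4*I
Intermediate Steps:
x(c) = -627*√c (x(c) = 3*(-209*√c) = -627*√c)
U(I) = 6 + I² - I (U(I) = (I² - I) + 6 = 6 + I² - I)
x(-35) + U(-7)*446 = -627*I*√35 + (6 + (-7)² - 1*(-7))*446 = -627*I*√35 + (6 + 49 + 7)*446 = -627*I*√35 + 62*446 = -627*I*√35 + 27652 = 27652 - 627*I*√35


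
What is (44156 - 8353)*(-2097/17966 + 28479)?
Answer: 18318662843451/17966 ≈ 1.0196e+9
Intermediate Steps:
(44156 - 8353)*(-2097/17966 + 28479) = 35803*(-2097*1/17966 + 28479) = 35803*(-2097/17966 + 28479) = 35803*(511651617/17966) = 18318662843451/17966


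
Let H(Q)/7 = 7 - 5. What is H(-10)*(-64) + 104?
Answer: -792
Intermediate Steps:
H(Q) = 14 (H(Q) = 7*(7 - 5) = 7*2 = 14)
H(-10)*(-64) + 104 = 14*(-64) + 104 = -896 + 104 = -792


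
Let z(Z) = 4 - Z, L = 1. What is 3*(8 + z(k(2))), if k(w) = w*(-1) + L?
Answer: 39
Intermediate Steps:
k(w) = 1 - w (k(w) = w*(-1) + 1 = -w + 1 = 1 - w)
3*(8 + z(k(2))) = 3*(8 + (4 - (1 - 1*2))) = 3*(8 + (4 - (1 - 2))) = 3*(8 + (4 - 1*(-1))) = 3*(8 + (4 + 1)) = 3*(8 + 5) = 3*13 = 39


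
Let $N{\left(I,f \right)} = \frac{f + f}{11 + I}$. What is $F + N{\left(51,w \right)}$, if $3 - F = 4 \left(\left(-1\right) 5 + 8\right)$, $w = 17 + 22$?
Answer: $- \frac{240}{31} \approx -7.7419$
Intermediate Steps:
$w = 39$
$N{\left(I,f \right)} = \frac{2 f}{11 + I}$
$F = -9$ ($F = 3 - 4 \left(\left(-1\right) 5 + 8\right) = 3 - 4 \left(-5 + 8\right) = 3 - 4 \cdot 3 = 3 - 12 = -9$)
$F + N{\left(51,w \right)} = -9 + 2 \cdot 39 \frac{1}{11 + 51} = -9 + 2 \cdot 39 \cdot \frac{1}{62} = -9 + \frac{39}{31} = - \frac{240}{31}$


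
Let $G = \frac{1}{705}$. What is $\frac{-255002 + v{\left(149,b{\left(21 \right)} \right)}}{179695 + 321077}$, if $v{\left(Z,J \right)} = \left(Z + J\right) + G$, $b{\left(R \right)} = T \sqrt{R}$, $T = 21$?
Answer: $- \frac{44917841}{88261065} + \frac{7 \sqrt{21}}{166924} \approx -0.50873$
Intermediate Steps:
$G = \frac{1}{705} \approx 0.0014184$
$b{\left(R \right)} = 21 \sqrt{R}$
$v{\left(Z,J \right)} = \frac{1}{705} + J + Z$ ($v{\left(Z,J \right)} = \left(Z + J\right) + \frac{1}{705} = \left(J + Z\right) + \frac{1}{705} = \frac{1}{705} + J + Z$)
$\frac{-255002 + v{\left(149,b{\left(21 \right)} \right)}}{179695 + 321077} = \frac{-255002 + \left(\frac{1}{705} + 21 \sqrt{21} + 149\right)}{179695 + 321077} = \frac{-255002 + \left(\frac{105046}{705} + 21 \sqrt{21}\right)}{500772} = \left(- \frac{179671364}{705} + 21 \sqrt{21}\right) \frac{1}{500772} = - \frac{44917841}{88261065} + \frac{7 \sqrt{21}}{166924}$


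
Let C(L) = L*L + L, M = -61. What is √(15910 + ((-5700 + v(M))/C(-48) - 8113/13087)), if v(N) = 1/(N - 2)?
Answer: √382174127458082952321/155002428 ≈ 126.12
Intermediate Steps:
C(L) = L + L² (C(L) = L² + L = L + L²)
v(N) = 1/(-2 + N)
√(15910 + ((-5700 + v(M))/C(-48) - 8113/13087)) = √(15910 + ((-5700 + 1/(-2 - 61))/((-48*(1 - 48))) - 8113/13087)) = √(15910 + ((-5700 + 1/(-63))/((-48*(-47))) - 8113*1/13087)) = √(15910 + ((-5700 - 1/63)/2256 - 8113/13087)) = √(15910 + (-359101/63*1/2256 - 8113/13087)) = √(15910 + (-359101/142128 - 8113/13087)) = √(15910 - 5852639251/1860029136) = √(29587210914509/1860029136) = √382174127458082952321/155002428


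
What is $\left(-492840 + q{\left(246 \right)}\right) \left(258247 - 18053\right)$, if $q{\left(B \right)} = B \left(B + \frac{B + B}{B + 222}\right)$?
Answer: $- \frac{1349133668900}{13} \approx -1.0378 \cdot 10^{11}$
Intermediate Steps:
$q{\left(B \right)} = B \left(B + \frac{2 B}{222 + B}\right)$
$\left(-492840 + q{\left(246 \right)}\right) \left(258247 - 18053\right) = \left(-492840 + \frac{246^{2} \left(224 + 246\right)}{222 + 246}\right) \left(258247 - 18053\right) = \left(-492840 + 60516 \cdot \frac{1}{468} \cdot 470\right) 240194 = \left(-492840 + \frac{790070}{13}\right) 240194 = \left(- \frac{5616850}{13}\right) 240194 = - \frac{1349133668900}{13}$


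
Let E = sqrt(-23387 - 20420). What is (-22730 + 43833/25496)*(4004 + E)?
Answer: -580059727247/6374 - 579480247*I*sqrt(43807)/25496 ≈ -9.1004e+7 - 4.7571e+6*I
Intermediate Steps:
E = I*sqrt(43807) (E = sqrt(-43807) = I*sqrt(43807) ≈ 209.3*I)
(-22730 + 43833/25496)*(4004 + E) = (-22730 + 43833/25496)*(4004 + I*sqrt(43807)) = -579480247*(4004 + I*sqrt(43807))/25496 = -580059727247/6374 - 579480247*I*sqrt(43807)/25496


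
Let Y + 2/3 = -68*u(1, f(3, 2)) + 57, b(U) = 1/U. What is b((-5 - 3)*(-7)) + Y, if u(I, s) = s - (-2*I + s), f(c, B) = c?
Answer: -13381/168 ≈ -79.649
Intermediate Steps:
u(I, s) = 2*I (u(I, s) = s - (s - 2*I) = s + (-s + 2*I) = 2*I)
Y = -239/3 (Y = -⅔ + (-136 + 57) = -⅔ - 79 = -239/3 ≈ -79.667)
b((-5 - 3)*(-7)) + Y = 1/((-5 - 3)*(-7)) - 239/3 = 1/(-8*(-7)) - 239/3 = 1/56 - 239/3 = -13381/168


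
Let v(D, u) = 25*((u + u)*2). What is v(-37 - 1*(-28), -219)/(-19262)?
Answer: 10950/9631 ≈ 1.1370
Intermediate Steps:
v(D, u) = 100*u (v(D, u) = 25*((2*u)*2) = 25*(4*u) = 100*u)
v(-37 - 1*(-28), -219)/(-19262) = (100*(-219))/(-19262) = -21900*(-1/19262) = 10950/9631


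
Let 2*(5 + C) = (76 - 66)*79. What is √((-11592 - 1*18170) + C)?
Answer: 2*I*√7343 ≈ 171.38*I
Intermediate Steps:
C = 390 (C = -5 + ((76 - 66)*79)/2 = -5 + (10*79)/2 = -5 + (½)*790 = -5 + 395 = 390)
√((-11592 - 1*18170) + C) = √((-11592 - 1*18170) + 390) = √((-11592 - 18170) + 390) = √(-29762 + 390) = √(-29372) = 2*I*√7343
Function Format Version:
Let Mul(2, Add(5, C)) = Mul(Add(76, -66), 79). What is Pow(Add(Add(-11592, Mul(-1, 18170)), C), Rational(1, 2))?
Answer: Mul(2, I, Pow(7343, Rational(1, 2))) ≈ Mul(171.38, I)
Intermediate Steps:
C = 390 (C = Add(-5, Mul(Rational(1, 2), Mul(Add(76, -66), 79))) = Add(-5, Mul(Rational(1, 2), Mul(10, 79))) = Add(-5, Mul(Rational(1, 2), 790)) = Add(-5, 395) = 390)
Pow(Add(Add(-11592, Mul(-1, 18170)), C), Rational(1, 2)) = Pow(Add(Add(-11592, Mul(-1, 18170)), 390), Rational(1, 2)) = Pow(Add(Add(-11592, -18170), 390), Rational(1, 2)) = Pow(Add(-29762, 390), Rational(1, 2)) = Pow(-29372, Rational(1, 2)) = Mul(2, I, Pow(7343, Rational(1, 2)))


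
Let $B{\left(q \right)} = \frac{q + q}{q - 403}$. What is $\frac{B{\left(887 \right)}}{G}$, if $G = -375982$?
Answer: $- \frac{887}{90987644} \approx -9.7486 \cdot 10^{-6}$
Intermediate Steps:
$B{\left(q \right)} = \frac{2 q}{-403 + q}$
$\frac{B{\left(887 \right)}}{G} = \frac{2 \cdot 887 \frac{1}{-403 + 887}}{-375982} = 2 \cdot 887 \cdot \frac{1}{484} \left(- \frac{1}{375982}\right) = \frac{887}{242} \left(- \frac{1}{375982}\right) = - \frac{887}{90987644}$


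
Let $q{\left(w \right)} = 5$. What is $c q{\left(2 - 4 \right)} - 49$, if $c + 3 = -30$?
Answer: $-214$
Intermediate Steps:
$c = -33$ ($c = -3 - 30 = -33$)
$c q{\left(2 - 4 \right)} - 49 = \left(-33\right) 5 - 49 = -165 - 49 = -214$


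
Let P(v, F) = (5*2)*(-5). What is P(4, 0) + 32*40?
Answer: 1230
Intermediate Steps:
P(v, F) = -50 (P(v, F) = 10*(-5) = -50)
P(4, 0) + 32*40 = -50 + 32*40 = -50 + 1280 = 1230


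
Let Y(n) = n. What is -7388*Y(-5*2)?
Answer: 73880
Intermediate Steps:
-7388*Y(-5*2) = -(-36940)*2 = -7388*(-10) = 73880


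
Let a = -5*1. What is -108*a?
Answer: 540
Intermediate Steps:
a = -5
-108*a = -108*(-5) = 540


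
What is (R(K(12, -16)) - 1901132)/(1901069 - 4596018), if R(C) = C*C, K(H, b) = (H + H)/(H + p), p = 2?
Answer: 93155324/132052501 ≈ 0.70544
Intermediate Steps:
K(H, b) = 2*H/(2 + H) (K(H, b) = (H + H)/(H + 2) = (2*H)/(2 + H) = 2*H/(2 + H))
R(C) = C²
(R(K(12, -16)) - 1901132)/(1901069 - 4596018) = ((2*12/(2 + 12))² - 1901132)/(1901069 - 4596018) = ((2*12/14)² - 1901132)/(-2694949) = ((2*12*(1/14))² - 1901132)*(-1/2694949) = ((12/7)² - 1901132)*(-1/2694949) = (144/49 - 1901132)*(-1/2694949) = -93155324/49*(-1/2694949) = 93155324/132052501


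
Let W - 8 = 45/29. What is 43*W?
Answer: 11911/29 ≈ 410.72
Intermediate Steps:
W = 277/29 (W = 8 + 45/29 = 277/29 ≈ 9.5517)
43*W = 43*(277/29) = 11911/29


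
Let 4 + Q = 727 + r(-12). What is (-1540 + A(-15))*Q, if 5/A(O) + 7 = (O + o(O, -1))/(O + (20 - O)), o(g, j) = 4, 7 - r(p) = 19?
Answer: -165407040/151 ≈ -1.0954e+6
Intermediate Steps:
r(p) = -12 (r(p) = 7 - 1*19 = 7 - 19 = -12)
A(O) = 5/(-34/5 + O/20) (A(O) = 5/(-7 + (O + 4)/(O + (20 - O))) = 5/(-7 + (4 + O)/20) = 5/(-7 + (4 + O)*(1/20)) = 5/(-7 + (⅕ + O/20)) = 5/(-34/5 + O/20))
Q = 711 (Q = -4 + (727 - 12) = -4 + 715 = 711)
(-1540 + A(-15))*Q = (-1540 + 100/(-136 - 15))*711 = (-1540 + 100/(-151))*711 = (-1540 + 100*(-1/151))*711 = (-1540 - 100/151)*711 = -232640/151*711 = -165407040/151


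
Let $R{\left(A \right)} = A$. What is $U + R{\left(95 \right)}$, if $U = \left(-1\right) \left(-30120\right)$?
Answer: $30215$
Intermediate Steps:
$U = 30120$
$U + R{\left(95 \right)} = 30120 + 95 = 30215$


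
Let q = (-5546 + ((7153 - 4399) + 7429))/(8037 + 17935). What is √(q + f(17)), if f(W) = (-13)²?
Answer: √28529625165/12986 ≈ 13.007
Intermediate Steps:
f(W) = 169
q = 4637/25972 (q = (-5546 + (2754 + 7429))/25972 = (-5546 + 10183)*(1/25972) = 4637*(1/25972) = 4637/25972 ≈ 0.17854)
√(q + f(17)) = √(4637/25972 + 169) = √(4393905/25972) = √28529625165/12986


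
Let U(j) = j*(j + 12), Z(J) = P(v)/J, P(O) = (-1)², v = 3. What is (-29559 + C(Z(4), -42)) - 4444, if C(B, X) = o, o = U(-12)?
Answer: -34003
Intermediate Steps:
P(O) = 1
Z(J) = 1/J
U(j) = j*(12 + j)
o = 0 (o = -12*(12 - 12) = -12*0 = 0)
C(B, X) = 0
(-29559 + C(Z(4), -42)) - 4444 = (-29559 + 0) - 4444 = -29559 - 4444 = -34003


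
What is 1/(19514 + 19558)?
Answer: 1/39072 ≈ 2.5594e-5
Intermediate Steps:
1/(19514 + 19558) = 1/39072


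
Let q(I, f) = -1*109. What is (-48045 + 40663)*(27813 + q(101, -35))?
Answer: -204510928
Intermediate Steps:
q(I, f) = -109
(-48045 + 40663)*(27813 + q(101, -35)) = (-48045 + 40663)*(27813 - 109) = -7382*27704 = -204510928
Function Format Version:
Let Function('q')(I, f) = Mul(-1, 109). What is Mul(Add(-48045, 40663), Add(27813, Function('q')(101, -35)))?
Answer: -204510928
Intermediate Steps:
Function('q')(I, f) = -109
Mul(Add(-48045, 40663), Add(27813, Function('q')(101, -35))) = Mul(Add(-48045, 40663), Add(27813, -109)) = Mul(-7382, 27704) = -204510928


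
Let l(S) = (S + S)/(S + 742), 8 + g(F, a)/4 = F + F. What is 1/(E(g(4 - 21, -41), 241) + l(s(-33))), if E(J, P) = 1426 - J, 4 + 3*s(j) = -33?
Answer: 2189/3489192 ≈ 0.00062737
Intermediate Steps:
s(j) = -37/3 (s(j) = -4/3 + (1/3)*(-33) = -4/3 - 11 = -37/3)
g(F, a) = -32 + 8*F (g(F, a) = -32 + 4*(F + F) = -32 + 4*(2*F) = -32 + 8*F)
l(S) = 2*S/(742 + S) (l(S) = (2*S)/(742 + S) = 2*S/(742 + S))
1/(E(g(4 - 21, -41), 241) + l(s(-33))) = 1/((1426 - (-32 + 8*(4 - 21))) + 2*(-37/3)/(742 - 37/3)) = 1/((1426 - (-32 + 8*(-17))) + 2*(-37/3)/(2189/3)) = 1/((1426 - (-32 - 136)) + 2*(-37/3)*(3/2189)) = 1/((1426 - 1*(-168)) - 74/2189) = 1/((1426 + 168) - 74/2189) = 1/(1594 - 74/2189) = 1/(3489192/2189) = 2189/3489192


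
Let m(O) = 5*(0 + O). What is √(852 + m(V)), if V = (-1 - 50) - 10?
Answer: √547 ≈ 23.388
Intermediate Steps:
V = -61 (V = -51 - 10 = -61)
m(O) = 5*O
√(852 + m(V)) = √(852 + 5*(-61)) = √(852 - 305) = √547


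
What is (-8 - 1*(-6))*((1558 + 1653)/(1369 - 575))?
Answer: -3211/397 ≈ -8.0882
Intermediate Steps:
(-8 - 1*(-6))*((1558 + 1653)/(1369 - 575)) = (-8 + 6)*(3211/794) = -6422/794 = -2*3211/794 = -3211/397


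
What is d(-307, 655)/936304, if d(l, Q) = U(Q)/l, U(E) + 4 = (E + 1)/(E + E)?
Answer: 573/47069172460 ≈ 1.2174e-8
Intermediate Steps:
U(E) = -4 + (1 + E)/(2*E) (U(E) = -4 + (E + 1)/(E + E) = -4 + (1 + E)/((2*E)) = -4 + (1 + E)*(1/(2*E)) = -4 + (1 + E)/(2*E))
d(l, Q) = (1 - 7*Q)/(2*Q*l) (d(l, Q) = ((1 - 7*Q)/(2*Q))/l = (1 - 7*Q)/(2*Q*l))
d(-307, 655)/936304 = ((½)*(1 - 7*655)/(655*(-307)))/936304 = ((½)*(1/655)*(-1/307)*(1 - 4585))*(1/936304) = ((½)*(1/655)*(-1/307)*(-4584))*(1/936304) = (2292/201085)*(1/936304) = 573/47069172460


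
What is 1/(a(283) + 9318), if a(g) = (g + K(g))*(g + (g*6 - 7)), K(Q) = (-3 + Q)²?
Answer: 1/155329560 ≈ 6.4379e-9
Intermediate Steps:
a(g) = (-7 + 7*g)*(g + (-3 + g)²) (a(g) = (g + (-3 + g)²)*(g + (g*6 - 7)) = (g + (-3 + g)²)*(g + (6*g - 7)) = (g + (-3 + g)²)*(g + (-7 + 6*g)) = (g + (-3 + g)²)*(-7 + 7*g) = (-7 + 7*g)*(g + (-3 + g)²))
1/(a(283) + 9318) = 1/((-63 - 42*283² + 7*283³ + 98*283) + 9318) = 1/((-63 - 42*80089 + 7*22665187 + 27734) + 9318) = 1/((-63 - 3363738 + 158656309 + 27734) + 9318) = 1/(155320242 + 9318) = 1/155329560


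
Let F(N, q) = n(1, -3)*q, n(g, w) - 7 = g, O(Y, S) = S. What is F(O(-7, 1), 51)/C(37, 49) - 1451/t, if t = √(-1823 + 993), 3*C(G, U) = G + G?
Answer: 612/37 + 1451*I*√830/830 ≈ 16.541 + 50.365*I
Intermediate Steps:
C(G, U) = 2*G/3 (C(G, U) = (G + G)/3 = (2*G)/3 = 2*G/3)
n(g, w) = 7 + g
F(N, q) = 8*q (F(N, q) = (7 + 1)*q = 8*q)
t = I*√830 (t = √(-830) = I*√830 ≈ 28.81*I)
F(O(-7, 1), 51)/C(37, 49) - 1451/t = (8*51)/(((⅔)*37)) - 1451*(-I*√830/830) = 408/(74/3) - (-1451)*I*√830/830 = 408*(3/74) + 1451*I*√830/830 = 612/37 + 1451*I*√830/830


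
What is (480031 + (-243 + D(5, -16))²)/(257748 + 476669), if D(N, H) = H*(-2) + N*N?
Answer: 514627/734417 ≈ 0.70073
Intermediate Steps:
D(N, H) = N² - 2*H (D(N, H) = -2*H + N² = N² - 2*H)
(480031 + (-243 + D(5, -16))²)/(257748 + 476669) = (480031 + (-243 + (5² - 2*(-16)))²)/(257748 + 476669) = (480031 + (-243 + (25 + 32))²)/734417 = (480031 + (-243 + 57)²)*(1/734417) = (480031 + (-186)²)*(1/734417) = (480031 + 34596)*(1/734417) = 514627*(1/734417) = 514627/734417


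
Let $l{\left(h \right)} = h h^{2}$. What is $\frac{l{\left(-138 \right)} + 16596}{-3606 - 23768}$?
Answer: $\frac{1305738}{13687} \approx 95.4$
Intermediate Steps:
$l{\left(h \right)} = h^{3}$
$\frac{l{\left(-138 \right)} + 16596}{-3606 - 23768} = \frac{\left(-138\right)^{3} + 16596}{-3606 - 23768} = \frac{-2628072 + 16596}{-27374} = \left(-2611476\right) \left(- \frac{1}{27374}\right) = \frac{1305738}{13687}$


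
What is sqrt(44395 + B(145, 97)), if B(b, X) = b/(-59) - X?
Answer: sqrt(154192783)/59 ≈ 210.47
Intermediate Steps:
B(b, X) = -X - b/59 (B(b, X) = b*(-1/59) - X = -b/59 - X = -X - b/59)
sqrt(44395 + B(145, 97)) = sqrt(44395 + (-1*97 - 1/59*145)) = sqrt(44395 + (-97 - 145/59)) = sqrt(44395 - 5868/59) = sqrt(2613437/59) = sqrt(154192783)/59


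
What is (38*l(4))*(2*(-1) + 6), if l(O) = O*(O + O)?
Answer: 4864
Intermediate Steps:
l(O) = 2*O**2 (l(O) = O*(2*O) = 2*O**2)
(38*l(4))*(2*(-1) + 6) = (38*(2*4**2))*(2*(-1) + 6) = (38*(2*16))*(-2 + 6) = (38*32)*4 = 1216*4 = 4864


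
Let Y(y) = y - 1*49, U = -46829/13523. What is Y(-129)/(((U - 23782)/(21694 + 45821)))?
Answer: 32502990282/64330163 ≈ 505.25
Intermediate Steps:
U = -46829/13523 (U = -46829*1/13523 = -46829/13523 ≈ -3.4629)
Y(y) = -49 + y (Y(y) = y - 49 = -49 + y)
Y(-129)/(((U - 23782)/(21694 + 45821))) = (-49 - 129)/(((-46829/13523 - 23782)/(21694 + 45821))) = -178/((-321650815/13523/67515)) = -178/((-321650815/13523*1/67515)) = -178/(-64330163/182601069) = -178*(-182601069/64330163) = 32502990282/64330163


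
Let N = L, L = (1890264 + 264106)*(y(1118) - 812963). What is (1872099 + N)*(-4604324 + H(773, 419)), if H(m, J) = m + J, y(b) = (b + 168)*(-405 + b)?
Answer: -1030914705923266268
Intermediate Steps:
y(b) = (-405 + b)*(168 + b) (y(b) = (168 + b)*(-405 + b) = (-405 + b)*(168 + b))
H(m, J) = J + m
L = 223957533350 (L = (1890264 + 264106)*((-68040 + 1118**2 - 237*1118) - 812963) = 2154370*((-68040 + 1249924 - 264966) - 812963) = 2154370*(916918 - 812963) = 2154370*103955 = 223957533350)
N = 223957533350
(1872099 + N)*(-4604324 + H(773, 419)) = (1872099 + 223957533350)*(-4604324 + (419 + 773)) = 223959405449*(-4604324 + 1192) = 223959405449*(-4603132) = -1030914705923266268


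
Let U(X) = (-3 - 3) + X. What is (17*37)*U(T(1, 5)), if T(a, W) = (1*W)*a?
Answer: -629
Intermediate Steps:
T(a, W) = W*a
U(X) = -6 + X
(17*37)*U(T(1, 5)) = (17*37)*(-6 + 5*1) = 629*(-6 + 5) = 629*(-1) = -629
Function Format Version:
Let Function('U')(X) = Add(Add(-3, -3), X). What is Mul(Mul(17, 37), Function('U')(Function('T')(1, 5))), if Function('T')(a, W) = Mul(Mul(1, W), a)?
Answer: -629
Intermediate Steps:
Function('T')(a, W) = Mul(W, a)
Function('U')(X) = Add(-6, X)
Mul(Mul(17, 37), Function('U')(Function('T')(1, 5))) = Mul(Mul(17, 37), Add(-6, Mul(5, 1))) = Mul(629, Add(-6, 5)) = Mul(629, -1) = -629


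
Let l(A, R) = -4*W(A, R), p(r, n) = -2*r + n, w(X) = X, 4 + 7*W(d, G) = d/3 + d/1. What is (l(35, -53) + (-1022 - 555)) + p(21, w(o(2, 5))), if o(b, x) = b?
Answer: -34469/21 ≈ -1641.4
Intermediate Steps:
W(d, G) = -4/7 + 4*d/21 (W(d, G) = -4/7 + (d/3 + d/1)/7 = -4/7 + (d*(1/3) + d*1)/7 = -4/7 + (d/3 + d)/7 = -4/7 + (4*d/3)/7 = -4/7 + 4*d/21)
p(r, n) = n - 2*r
l(A, R) = 16/7 - 16*A/21 (l(A, R) = -4*(-4/7 + 4*A/21) = 16/7 - 16*A/21)
(l(35, -53) + (-1022 - 555)) + p(21, w(o(2, 5))) = ((16/7 - 16/21*35) + (-1022 - 555)) + (2 - 2*21) = ((16/7 - 80/3) - 1577) + (2 - 42) = (-512/21 - 1577) - 40 = -33629/21 - 40 = -34469/21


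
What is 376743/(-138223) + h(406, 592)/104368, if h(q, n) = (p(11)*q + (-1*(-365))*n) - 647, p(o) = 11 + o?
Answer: -8307510029/14426058064 ≈ -0.57587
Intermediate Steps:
h(q, n) = -647 + 22*q + 365*n (h(q, n) = ((11 + 11)*q + (-1*(-365))*n) - 647 = (22*q + 365*n) - 647 = -647 + 22*q + 365*n)
376743/(-138223) + h(406, 592)/104368 = 376743/(-138223) + (-647 + 22*406 + 365*592)/104368 = 376743*(-1/138223) + (-647 + 8932 + 216080)*(1/104368) = -376743/138223 + 224365*(1/104368) = -376743/138223 + 224365/104368 = -8307510029/14426058064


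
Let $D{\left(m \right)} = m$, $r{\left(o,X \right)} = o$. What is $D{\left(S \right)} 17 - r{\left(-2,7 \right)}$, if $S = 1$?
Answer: $19$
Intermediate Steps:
$D{\left(S \right)} 17 - r{\left(-2,7 \right)} = 1 \cdot 17 - -2 = 17 + 2 = 19$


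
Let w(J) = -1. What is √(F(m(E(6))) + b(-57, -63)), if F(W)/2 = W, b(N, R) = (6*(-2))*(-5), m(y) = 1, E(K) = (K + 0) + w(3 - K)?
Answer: √62 ≈ 7.8740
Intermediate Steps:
E(K) = -1 + K (E(K) = (K + 0) - 1 = K - 1 = -1 + K)
b(N, R) = 60 (b(N, R) = -12*(-5) = 60)
F(W) = 2*W
√(F(m(E(6))) + b(-57, -63)) = √(2*1 + 60) = √(2 + 60) = √62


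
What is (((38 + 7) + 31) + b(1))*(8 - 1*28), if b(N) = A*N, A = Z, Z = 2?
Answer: -1560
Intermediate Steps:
A = 2
b(N) = 2*N
(((38 + 7) + 31) + b(1))*(8 - 1*28) = (((38 + 7) + 31) + 2*1)*(8 - 1*28) = ((45 + 31) + 2)*(8 - 28) = (76 + 2)*(-20) = 78*(-20) = -1560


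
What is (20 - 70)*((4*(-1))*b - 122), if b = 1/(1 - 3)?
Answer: 6000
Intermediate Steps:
b = -½ (b = 1/(-2) = -½ ≈ -0.50000)
(20 - 70)*((4*(-1))*b - 122) = (20 - 70)*((4*(-1))*(-½) - 122) = -50*(-4*(-½) - 122) = -50*(2 - 122) = -50*(-120) = 6000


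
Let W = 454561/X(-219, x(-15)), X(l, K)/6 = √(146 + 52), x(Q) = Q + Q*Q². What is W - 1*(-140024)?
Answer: 140024 + 454561*√22/396 ≈ 1.4541e+5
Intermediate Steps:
x(Q) = Q + Q³
X(l, K) = 18*√22 (X(l, K) = 6*√(146 + 52) = 6*√198 = 6*(3*√22) = 18*√22)
W = 454561*√22/396 (W = 454561/((18*√22)) = 454561*(√22/396) = 454561*√22/396 ≈ 5384.0)
W - 1*(-140024) = 454561*√22/396 - 1*(-140024) = 454561*√22/396 + 140024 = 140024 + 454561*√22/396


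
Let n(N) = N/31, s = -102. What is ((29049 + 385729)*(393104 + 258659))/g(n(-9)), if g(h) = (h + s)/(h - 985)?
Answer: 1179595987312288/453 ≈ 2.6040e+12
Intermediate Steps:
n(N) = N/31 (n(N) = N*(1/31) = N/31)
g(h) = (-102 + h)/(-985 + h) (g(h) = (h - 102)/(h - 985) = (-102 + h)/(-985 + h))
((29049 + 385729)*(393104 + 258659))/g(n(-9)) = ((29049 + 385729)*(393104 + 258659))/(((-102 + (1/31)*(-9))/(-985 + (1/31)*(-9)))) = (414778*651763)/(((-102 - 9/31)/(-985 - 9/31))) = 270336953614/((-3171/31/(-30544/31))) = 270336953614/((-31/30544*(-3171/31))) = 270336953614/(3171/30544) = 270336953614*(30544/3171) = 1179595987312288/453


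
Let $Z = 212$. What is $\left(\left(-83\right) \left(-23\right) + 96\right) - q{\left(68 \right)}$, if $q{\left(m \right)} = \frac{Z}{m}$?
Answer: $\frac{34032}{17} \approx 2001.9$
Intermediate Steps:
$q{\left(m \right)} = \frac{212}{m}$
$\left(\left(-83\right) \left(-23\right) + 96\right) - q{\left(68 \right)} = \left(\left(-83\right) \left(-23\right) + 96\right) - \frac{212}{68} = \left(1909 + 96\right) - 212 \cdot \frac{1}{68} = 2005 - \frac{53}{17} = \frac{34032}{17}$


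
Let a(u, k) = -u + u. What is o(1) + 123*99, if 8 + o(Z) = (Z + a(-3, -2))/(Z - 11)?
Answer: 121689/10 ≈ 12169.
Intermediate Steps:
a(u, k) = 0
o(Z) = -8 + Z/(-11 + Z) (o(Z) = -8 + (Z + 0)/(Z - 11) = -8 + Z/(-11 + Z))
o(1) + 123*99 = (88 - 7*1)/(-11 + 1) + 123*99 = (88 - 7)/(-10) + 12177 = -⅒*81 + 12177 = -81/10 + 12177 = 121689/10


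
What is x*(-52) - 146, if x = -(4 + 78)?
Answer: 4118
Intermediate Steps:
x = -82 (x = -1*82 = -82)
x*(-52) - 146 = -82*(-52) - 146 = 4264 - 146 = 4118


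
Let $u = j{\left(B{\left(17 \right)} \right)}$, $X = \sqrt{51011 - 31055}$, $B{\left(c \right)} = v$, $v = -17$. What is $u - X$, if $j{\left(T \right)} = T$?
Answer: $-17 - 2 \sqrt{4989} \approx -158.27$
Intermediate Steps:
$B{\left(c \right)} = -17$
$X = 2 \sqrt{4989}$ ($X = \sqrt{51011 - 31055} = \sqrt{19956} = 2 \sqrt{4989} \approx 141.27$)
$u = -17$
$u - X = -17 - 2 \sqrt{4989}$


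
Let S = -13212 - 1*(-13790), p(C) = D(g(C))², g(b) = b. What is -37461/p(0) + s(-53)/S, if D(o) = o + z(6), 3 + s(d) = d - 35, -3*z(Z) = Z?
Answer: -10826411/1156 ≈ -9365.4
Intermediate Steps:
z(Z) = -Z/3
s(d) = -38 + d (s(d) = -3 + (d - 35) = -3 + (-35 + d) = -38 + d)
D(o) = -2 + o (D(o) = o - ⅓*6 = o - 2 = -2 + o)
p(C) = (-2 + C)²
S = 578 (S = -13212 + 13790 = 578)
-37461/p(0) + s(-53)/S = -37461/(-2 + 0)² + (-38 - 53)/578 = -37461/((-2)²) - 91*1/578 = -37461/4 - 91/578 = -10826411/1156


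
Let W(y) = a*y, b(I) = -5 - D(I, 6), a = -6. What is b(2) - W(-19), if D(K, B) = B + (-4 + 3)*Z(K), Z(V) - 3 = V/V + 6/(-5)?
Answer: -611/5 ≈ -122.20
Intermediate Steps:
Z(V) = 14/5 (Z(V) = 3 + (V/V + 6/(-5)) = 3 + (1 + 6*(-⅕)) = 3 + (1 - 6/5) = 3 - ⅕ = 14/5)
D(K, B) = -14/5 + B (D(K, B) = B + (-4 + 3)*(14/5) = B - 1*14/5 = B - 14/5 = -14/5 + B)
b(I) = -41/5 (b(I) = -5 - (-14/5 + 6) = -5 - 1*16/5 = -5 - 16/5 = -41/5)
W(y) = -6*y
b(2) - W(-19) = -41/5 - (-6)*(-19) = -41/5 - 1*114 = -41/5 - 114 = -611/5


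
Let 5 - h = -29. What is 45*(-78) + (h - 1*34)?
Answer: -3510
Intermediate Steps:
h = 34 (h = 5 - 1*(-29) = 5 + 29 = 34)
45*(-78) + (h - 1*34) = 45*(-78) + (34 - 1*34) = -3510 + (34 - 34) = -3510 + 0 = -3510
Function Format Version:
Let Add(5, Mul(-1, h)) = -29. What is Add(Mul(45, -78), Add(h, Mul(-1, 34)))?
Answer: -3510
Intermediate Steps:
h = 34 (h = Add(5, Mul(-1, -29)) = Add(5, 29) = 34)
Add(Mul(45, -78), Add(h, Mul(-1, 34))) = Add(Mul(45, -78), Add(34, Mul(-1, 34))) = Add(-3510, Add(34, -34)) = Add(-3510, 0) = -3510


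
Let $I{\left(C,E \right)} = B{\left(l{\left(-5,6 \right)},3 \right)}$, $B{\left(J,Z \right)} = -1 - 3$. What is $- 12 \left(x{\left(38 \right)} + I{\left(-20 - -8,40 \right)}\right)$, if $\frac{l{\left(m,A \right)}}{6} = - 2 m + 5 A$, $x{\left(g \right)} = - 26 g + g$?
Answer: $11448$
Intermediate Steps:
$x{\left(g \right)} = - 25 g$
$l{\left(m,A \right)} = - 12 m + 30 A$ ($l{\left(m,A \right)} = 6 \left(- 2 m + 5 A\right) = - 12 m + 30 A$)
$B{\left(J,Z \right)} = -4$
$I{\left(C,E \right)} = -4$
$- 12 \left(x{\left(38 \right)} + I{\left(-20 - -8,40 \right)}\right) = - 12 \left(\left(-25\right) 38 - 4\right) = - 12 \left(-950 - 4\right) = \left(-12\right) \left(-954\right) = 11448$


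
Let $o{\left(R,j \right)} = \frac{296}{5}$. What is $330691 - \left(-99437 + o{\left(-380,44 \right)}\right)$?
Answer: $\frac{2150344}{5} \approx 4.3007 \cdot 10^{5}$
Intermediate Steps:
$o{\left(R,j \right)} = \frac{296}{5}$ ($o{\left(R,j \right)} = 296 \cdot \frac{1}{5} = \frac{296}{5}$)
$330691 - \left(-99437 + o{\left(-380,44 \right)}\right) = 330691 - \left(-99437 + \frac{296}{5}\right) = 330691 - - \frac{496889}{5} = 330691 + \frac{496889}{5} = \frac{2150344}{5}$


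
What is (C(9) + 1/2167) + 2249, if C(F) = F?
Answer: 4893087/2167 ≈ 2258.0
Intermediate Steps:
(C(9) + 1/2167) + 2249 = (9 + 1/2167) + 2249 = 19504/2167 + 2249 = 4893087/2167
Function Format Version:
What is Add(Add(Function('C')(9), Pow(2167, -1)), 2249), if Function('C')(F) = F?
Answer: Rational(4893087, 2167) ≈ 2258.0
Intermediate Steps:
Add(Add(Function('C')(9), Pow(2167, -1)), 2249) = Add(Add(9, Pow(2167, -1)), 2249) = Add(Add(9, Rational(1, 2167)), 2249) = Add(Rational(19504, 2167), 2249) = Rational(4893087, 2167)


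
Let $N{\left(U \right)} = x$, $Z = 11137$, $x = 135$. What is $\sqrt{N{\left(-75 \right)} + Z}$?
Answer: $2 \sqrt{2818} \approx 106.17$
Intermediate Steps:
$N{\left(U \right)} = 135$
$\sqrt{N{\left(-75 \right)} + Z} = \sqrt{135 + 11137} = \sqrt{11272} = 2 \sqrt{2818}$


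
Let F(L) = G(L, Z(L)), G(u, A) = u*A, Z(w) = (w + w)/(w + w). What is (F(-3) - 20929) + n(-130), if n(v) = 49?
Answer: -20883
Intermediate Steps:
Z(w) = 1 (Z(w) = (2*w)/((2*w)) = (2*w)*(1/(2*w)) = 1)
G(u, A) = A*u
F(L) = L (F(L) = 1*L = L)
(F(-3) - 20929) + n(-130) = (-3 - 20929) + 49 = -20932 + 49 = -20883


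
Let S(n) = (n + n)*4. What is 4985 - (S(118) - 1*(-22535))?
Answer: -18494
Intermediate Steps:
S(n) = 8*n (S(n) = (2*n)*4 = 8*n)
4985 - (S(118) - 1*(-22535)) = 4985 - (8*118 - 1*(-22535)) = 4985 - (944 + 22535) = 4985 - 1*23479 = 4985 - 23479 = -18494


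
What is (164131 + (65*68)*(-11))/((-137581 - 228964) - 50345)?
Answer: -115511/416890 ≈ -0.27708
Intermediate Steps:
(164131 + (65*68)*(-11))/((-137581 - 228964) - 50345) = (164131 + 4420*(-11))/(-366545 - 50345) = (164131 - 48620)/(-416890) = 115511*(-1/416890) = -115511/416890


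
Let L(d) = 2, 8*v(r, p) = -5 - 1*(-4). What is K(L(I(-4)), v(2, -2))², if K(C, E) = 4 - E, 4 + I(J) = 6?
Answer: 1089/64 ≈ 17.016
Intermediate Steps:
v(r, p) = -⅛ (v(r, p) = (-5 - 1*(-4))/8 = (-5 + 4)/8 = (⅛)*(-1) = -⅛)
I(J) = 2 (I(J) = -4 + 6 = 2)
K(L(I(-4)), v(2, -2))² = (4 - 1*(-⅛))² = (4 + ⅛)² = (33/8)² = 1089/64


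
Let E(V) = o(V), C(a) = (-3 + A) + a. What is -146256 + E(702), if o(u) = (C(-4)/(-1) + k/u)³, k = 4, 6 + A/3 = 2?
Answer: -6027754345345/43243551 ≈ -1.3939e+5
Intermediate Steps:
A = -12 (A = -18 + 3*2 = -18 + 6 = -12)
C(a) = -15 + a (C(a) = (-3 - 12) + a = -15 + a)
o(u) = (19 + 4/u)³ (o(u) = ((-15 - 4)/(-1) + 4/u)³ = (-19*(-1) + 4/u)³ = (19 + 4/u)³)
E(V) = (4 + 19*V)³/V³
-146256 + E(702) = -146256 + (4 + 19*702)³/702³ = -146256 + (4 + 13338)³/345948408 = -146256 + (1/345948408)*13342³ = -146256 + (1/345948408)*2374995597688 = -146256 + 296874449711/43243551 = -6027754345345/43243551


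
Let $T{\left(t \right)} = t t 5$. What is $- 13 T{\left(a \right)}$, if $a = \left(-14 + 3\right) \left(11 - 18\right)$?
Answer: $-385385$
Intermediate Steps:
$a = 77$ ($a = \left(-11\right) \left(-7\right) = 77$)
$T{\left(t \right)} = 5 t^{2}$ ($T{\left(t \right)} = t^{2} \cdot 5 = 5 t^{2}$)
$- 13 T{\left(a \right)} = - 13 \cdot 5 \cdot 77^{2} = - 13 \cdot 5 \cdot 5929 = \left(-13\right) 29645 = -385385$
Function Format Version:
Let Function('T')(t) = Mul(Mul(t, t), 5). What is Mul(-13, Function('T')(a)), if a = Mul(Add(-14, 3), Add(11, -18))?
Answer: -385385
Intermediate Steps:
a = 77 (a = Mul(-11, -7) = 77)
Function('T')(t) = Mul(5, Pow(t, 2)) (Function('T')(t) = Mul(Pow(t, 2), 5) = Mul(5, Pow(t, 2)))
Mul(-13, Function('T')(a)) = Mul(-13, Mul(5, Pow(77, 2))) = Mul(-13, Mul(5, 5929)) = Mul(-13, 29645) = -385385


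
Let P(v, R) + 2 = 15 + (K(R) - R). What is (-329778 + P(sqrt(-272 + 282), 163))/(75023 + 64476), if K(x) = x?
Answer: -329765/139499 ≈ -2.3639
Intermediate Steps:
P(v, R) = 13 (P(v, R) = -2 + (15 + (R - R)) = -2 + (15 + 0) = -2 + 15 = 13)
(-329778 + P(sqrt(-272 + 282), 163))/(75023 + 64476) = (-329778 + 13)/(75023 + 64476) = -329765/139499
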